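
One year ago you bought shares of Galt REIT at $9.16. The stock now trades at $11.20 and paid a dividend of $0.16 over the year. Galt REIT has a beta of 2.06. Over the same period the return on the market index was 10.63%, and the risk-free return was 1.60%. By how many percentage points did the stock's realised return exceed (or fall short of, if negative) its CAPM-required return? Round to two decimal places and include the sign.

+3.82%

Realised HPR = (P1 + D1 − P0) / P0 = (11.20 + 0.16 − 9.16) / 9.16 = 2.20 / 9.16 = 24.0175%
MRP = 10.63% − 1.60% = 9.03%
CAPM required = R_f + β·MRP = 1.60% + 2.06 × 9.03% = 20.2018%
α = realised − required = 24.0175% − 20.2018% = +3.82%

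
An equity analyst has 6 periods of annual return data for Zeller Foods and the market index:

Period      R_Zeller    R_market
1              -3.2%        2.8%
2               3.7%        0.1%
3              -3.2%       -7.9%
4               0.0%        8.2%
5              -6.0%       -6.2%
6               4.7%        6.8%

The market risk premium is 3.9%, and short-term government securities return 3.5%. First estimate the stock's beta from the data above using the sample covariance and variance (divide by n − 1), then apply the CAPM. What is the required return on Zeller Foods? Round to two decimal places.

5.07%

Mean R_i = (-3.2 + 3.7 − 3.2 + 0.0 − 6.0 + 4.7) / 6 = -0.6667%
Mean R_m = (2.8 + 0.1 − 7.9 + 8.2 − 6.2 + 6.8) / 6 = 0.6333%
Σ(R_i − R̄_i)(R_m − R̄_m) = 88.3833  ⇒  Cov = 88.3833 / 5 = 17.6767
Σ(R_m − R̄_m)² = 219.7733  ⇒  Var(R_m) = 219.7733 / 5 = 43.9547
β = Cov / Var(R_m) = 17.6767 / 43.9547 = 0.4022
E(R) = R_f + β × MRP = 3.5% + 0.4022 × 3.9% = 5.07%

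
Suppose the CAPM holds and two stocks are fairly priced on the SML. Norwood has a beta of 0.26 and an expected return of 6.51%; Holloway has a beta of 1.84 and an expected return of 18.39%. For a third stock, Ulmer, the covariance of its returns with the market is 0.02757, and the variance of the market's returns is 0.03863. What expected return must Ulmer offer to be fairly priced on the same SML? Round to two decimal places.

MRP = (18.39% − 6.51%) / (1.84 − 0.26) = 7.5190%
R_f = 6.51% − 0.26 × 7.5190% = 4.5551%
β_Ulmer = Cov / Var(R_m) = 0.02757 / 0.03863 = 0.7137
E(R_Ulmer) = R_f + β × MRP = 4.5551% + 0.7137 × 7.5190% = 9.92%

9.92%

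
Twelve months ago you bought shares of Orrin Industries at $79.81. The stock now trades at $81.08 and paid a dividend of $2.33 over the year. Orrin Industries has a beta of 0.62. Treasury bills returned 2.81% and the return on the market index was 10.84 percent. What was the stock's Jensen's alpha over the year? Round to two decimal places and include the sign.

Realised HPR = (P1 + D1 − P0) / P0 = (81.08 + 2.33 − 79.81) / 79.81 = 3.60 / 79.81 = 4.5107%
MRP = 10.84% − 2.81% = 8.03%
CAPM required = R_f + β·MRP = 2.81% + 0.62 × 8.03% = 7.7886%
α = realised − required = 4.5107% − 7.7886% = -3.28%

-3.28%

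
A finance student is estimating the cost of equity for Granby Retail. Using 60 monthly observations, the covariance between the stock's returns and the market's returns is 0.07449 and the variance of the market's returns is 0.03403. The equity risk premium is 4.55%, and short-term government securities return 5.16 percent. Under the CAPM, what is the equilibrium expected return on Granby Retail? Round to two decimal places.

15.12%

β = Cov(R_i, R_m) / Var(R_m) = 0.07449 / 0.03403 = 2.1890
E(R) = R_f + β × MRP = 5.16% + 2.1890 × 4.55% = 15.12%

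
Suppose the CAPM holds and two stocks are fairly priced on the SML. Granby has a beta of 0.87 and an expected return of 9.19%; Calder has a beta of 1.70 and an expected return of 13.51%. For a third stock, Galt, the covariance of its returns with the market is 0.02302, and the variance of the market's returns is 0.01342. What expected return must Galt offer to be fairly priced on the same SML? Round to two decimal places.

13.59%

MRP = (13.51% − 9.19%) / (1.70 − 0.87) = 5.2048%
R_f = 9.19% − 0.87 × 5.2048% = 4.6618%
β_Galt = Cov / Var(R_m) = 0.02302 / 0.01342 = 1.7154
E(R_Galt) = R_f + β × MRP = 4.6618% + 1.7154 × 5.2048% = 13.59%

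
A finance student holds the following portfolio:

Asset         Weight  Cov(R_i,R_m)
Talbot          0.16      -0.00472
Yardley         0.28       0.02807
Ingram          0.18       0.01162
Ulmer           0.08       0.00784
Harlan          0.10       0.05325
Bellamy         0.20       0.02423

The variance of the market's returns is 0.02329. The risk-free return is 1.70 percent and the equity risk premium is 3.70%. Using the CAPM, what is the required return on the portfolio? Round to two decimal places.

4.88%

β_Talbot = -0.00472 / 0.02329 = -0.2027
β_Yardley = 0.02807 / 0.02329 = 1.2052
β_Ingram = 0.01162 / 0.02329 = 0.4989
β_Ulmer = 0.00784 / 0.02329 = 0.3366
β_Harlan = 0.05325 / 0.02329 = 2.2864
β_Bellamy = 0.02423 / 0.02329 = 1.0404
β_P = Σ w_i β_i = 0.16×-0.2027 + 0.28×1.2052 + 0.18×0.4989 + 0.08×0.3366 + 0.10×2.2864 + 0.20×1.0404 = 0.8585
E(R_P) = R_f + β_P × MRP = 1.70% + 0.8585 × 3.70% = 4.88%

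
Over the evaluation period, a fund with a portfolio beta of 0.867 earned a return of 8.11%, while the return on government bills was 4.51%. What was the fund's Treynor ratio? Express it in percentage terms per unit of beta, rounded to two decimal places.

Treynor = (R_P − R_f) / β_P = (8.11% − 4.51%) / 0.8670 = 3.60% / 0.8670 = 4.15%

4.15%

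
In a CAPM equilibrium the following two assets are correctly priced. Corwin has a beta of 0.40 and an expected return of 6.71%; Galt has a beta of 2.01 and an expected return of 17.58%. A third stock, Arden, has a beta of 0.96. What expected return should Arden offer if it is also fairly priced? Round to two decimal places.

10.49%

MRP (SML slope) = (17.58% − 6.71%) / (2.01 − 0.40) = 10.87% / 1.61 = 6.7516%
R_f (intercept) = 6.71% − 0.40 × 6.7516% = 4.0094%
E(R_Arden) = R_f + β × MRP = 4.0094% + 0.96 × 6.7516% = 10.49%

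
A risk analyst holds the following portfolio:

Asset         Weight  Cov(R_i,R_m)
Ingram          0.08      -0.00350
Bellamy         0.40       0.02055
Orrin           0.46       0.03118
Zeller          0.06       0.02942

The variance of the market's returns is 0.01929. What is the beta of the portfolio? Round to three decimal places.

β_Ingram = -0.00350 / 0.01929 = -0.1814
β_Bellamy = 0.02055 / 0.01929 = 1.0653
β_Orrin = 0.03118 / 0.01929 = 1.6164
β_Zeller = 0.02942 / 0.01929 = 1.5251
β_P = Σ w_i β_i = 0.08×-0.1814 + 0.40×1.0653 + 0.46×1.6164 + 0.06×1.5251 = 1.2467

1.247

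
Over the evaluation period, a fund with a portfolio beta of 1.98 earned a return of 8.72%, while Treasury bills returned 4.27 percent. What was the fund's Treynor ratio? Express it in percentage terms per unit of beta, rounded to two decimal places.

Treynor = (R_P − R_f) / β_P = (8.72% − 4.27%) / 1.9800 = 4.45% / 1.9800 = 2.25%

2.25%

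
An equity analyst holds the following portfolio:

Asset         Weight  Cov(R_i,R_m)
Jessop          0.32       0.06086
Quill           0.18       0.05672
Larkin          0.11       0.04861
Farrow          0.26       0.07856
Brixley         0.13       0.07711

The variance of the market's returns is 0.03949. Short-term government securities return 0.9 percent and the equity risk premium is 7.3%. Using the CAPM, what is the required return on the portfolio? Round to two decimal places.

β_Jessop = 0.06086 / 0.03949 = 1.5411
β_Quill = 0.05672 / 0.03949 = 1.4363
β_Larkin = 0.04861 / 0.03949 = 1.2309
β_Farrow = 0.07856 / 0.03949 = 1.9894
β_Brixley = 0.07711 / 0.03949 = 1.9526
β_P = Σ w_i β_i = 0.32×1.5411 + 0.18×1.4363 + 0.11×1.2309 + 0.26×1.9894 + 0.13×1.9526 = 1.6582
E(R_P) = R_f + β_P × MRP = 0.9% + 1.6582 × 7.3% = 13.00%

13.00%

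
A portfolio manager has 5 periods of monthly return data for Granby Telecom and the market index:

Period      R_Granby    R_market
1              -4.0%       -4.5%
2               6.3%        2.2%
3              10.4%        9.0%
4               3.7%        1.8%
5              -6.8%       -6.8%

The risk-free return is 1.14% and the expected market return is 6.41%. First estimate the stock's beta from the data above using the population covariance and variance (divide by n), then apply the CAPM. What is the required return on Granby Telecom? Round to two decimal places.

7.09%

Mean R_i = (-4.0 + 6.3 + 10.4 + 3.7 − 6.8) / 5 = 1.9200%
Mean R_m = (-4.5 + 2.2 + 9.0 + 1.8 − 6.8) / 5 = 0.3400%
Σ(R_i − R̄_i)(R_m − R̄_m) = 175.0960  ⇒  Cov = 175.0960 / 5 = 35.0192
Σ(R_m − R̄_m)² = 154.9920  ⇒  Var(R_m) = 154.9920 / 5 = 30.9984
β = Cov / Var(R_m) = 35.0192 / 30.9984 = 1.1297
MRP = 6.41% − 1.14% = 5.27%
E(R) = R_f + β × MRP = 1.14% + 1.1297 × 5.27% = 7.09%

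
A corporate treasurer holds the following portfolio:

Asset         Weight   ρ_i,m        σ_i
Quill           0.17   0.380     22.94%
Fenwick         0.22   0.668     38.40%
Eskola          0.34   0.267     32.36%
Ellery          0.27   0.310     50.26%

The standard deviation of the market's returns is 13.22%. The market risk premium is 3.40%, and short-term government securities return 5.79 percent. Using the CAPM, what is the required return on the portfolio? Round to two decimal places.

9.46%

β_Quill = 0.380 × 22.94% / 13.22% = 0.6594
β_Fenwick = 0.668 × 38.40% / 13.22% = 1.9403
β_Eskola = 0.267 × 32.36% / 13.22% = 0.6536
β_Ellery = 0.310 × 50.26% / 13.22% = 1.1786
β_P = Σ w_i β_i = 0.17×0.6594 + 0.22×1.9403 + 0.34×0.6536 + 0.27×1.1786 = 1.0794
E(R_P) = R_f + β_P × MRP = 5.79% + 1.0794 × 3.40% = 9.46%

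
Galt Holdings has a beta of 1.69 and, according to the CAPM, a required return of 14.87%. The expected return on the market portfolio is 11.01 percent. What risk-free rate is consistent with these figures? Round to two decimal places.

5.42%

E(R) = R_f + β(E(R_m) − R_f) = R_f(1 − β) + β·E(R_m)
14.87% = R_f × (1 − 1.69) + 1.69 × 11.01%
14.87% = R_f × -0.69 + 18.6069%
R_f = (14.87% − 18.6069%) / -0.69 = 5.42%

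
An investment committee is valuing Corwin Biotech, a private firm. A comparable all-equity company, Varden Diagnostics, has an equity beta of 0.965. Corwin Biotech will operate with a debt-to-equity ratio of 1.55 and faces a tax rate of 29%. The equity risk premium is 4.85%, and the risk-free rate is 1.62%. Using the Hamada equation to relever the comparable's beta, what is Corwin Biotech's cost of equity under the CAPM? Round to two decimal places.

11.45%

β_L = β_U × [1 + (1 − t)(D/E)] = 0.965 × [1 + (1 − 0.29) × 1.55]
    = 0.965 × [1 + 0.71 × 1.55] = 0.965 × 2.1005 = 2.0270
E(R) = R_f + β_L × MRP = 1.62% + 2.0270 × 4.85% = 11.45%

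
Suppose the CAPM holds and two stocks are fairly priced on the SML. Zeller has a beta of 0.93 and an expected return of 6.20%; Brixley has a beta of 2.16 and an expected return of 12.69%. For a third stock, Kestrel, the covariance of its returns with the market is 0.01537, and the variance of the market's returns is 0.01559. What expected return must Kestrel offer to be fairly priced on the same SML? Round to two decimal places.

6.49%

MRP = (12.69% − 6.20%) / (2.16 − 0.93) = 5.2764%
R_f = 6.20% − 0.93 × 5.2764% = 1.2929%
β_Kestrel = Cov / Var(R_m) = 0.01537 / 0.01559 = 0.9859
E(R_Kestrel) = R_f + β × MRP = 1.2929% + 0.9859 × 5.2764% = 6.49%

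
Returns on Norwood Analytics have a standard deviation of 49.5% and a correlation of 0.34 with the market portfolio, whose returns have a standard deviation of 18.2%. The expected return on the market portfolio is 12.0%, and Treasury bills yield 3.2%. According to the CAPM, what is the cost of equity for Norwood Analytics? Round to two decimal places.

11.34%

β = ρ × σ_i / σ_m = 0.34 × 49.5% / 18.2% = 0.9247
MRP = 12.0% − 3.2% = 8.80%
E(R) = 3.2% + 0.9247 × 8.8% = 11.34%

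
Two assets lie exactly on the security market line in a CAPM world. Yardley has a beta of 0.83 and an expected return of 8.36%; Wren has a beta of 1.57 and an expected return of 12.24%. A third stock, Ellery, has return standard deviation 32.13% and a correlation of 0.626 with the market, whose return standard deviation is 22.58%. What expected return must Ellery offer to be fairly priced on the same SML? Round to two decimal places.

MRP = (12.24% − 8.36%) / (1.57 − 0.83) = 5.2432%
R_f = 8.36% − 0.83 × 5.2432% = 4.0081%
β_Ellery = ρ·σ_i/σ_m = 0.626 × 32.13 / 22.58 = 0.8908
E(R_Ellery) = R_f + β × MRP = 4.0081% + 0.8908 × 5.2432% = 8.68%

8.68%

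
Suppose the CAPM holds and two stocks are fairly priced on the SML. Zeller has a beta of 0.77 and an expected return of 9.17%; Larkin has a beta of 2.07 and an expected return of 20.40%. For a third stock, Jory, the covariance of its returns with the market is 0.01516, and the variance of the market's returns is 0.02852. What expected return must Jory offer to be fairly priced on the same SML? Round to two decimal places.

7.11%

MRP = (20.40% − 9.17%) / (2.07 − 0.77) = 8.6385%
R_f = 9.17% − 0.77 × 8.6385% = 2.5184%
β_Jory = Cov / Var(R_m) = 0.01516 / 0.02852 = 0.5316
E(R_Jory) = R_f + β × MRP = 2.5184% + 0.5316 × 8.6385% = 7.11%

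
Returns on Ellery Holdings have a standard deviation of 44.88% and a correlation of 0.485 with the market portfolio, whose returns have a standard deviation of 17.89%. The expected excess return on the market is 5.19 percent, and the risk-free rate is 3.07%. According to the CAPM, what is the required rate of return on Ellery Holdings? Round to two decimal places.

β = ρ × σ_i / σ_m = 0.485 × 44.88% / 17.89% = 1.2167
E(R) = 3.07% + 1.2167 × 5.19% = 9.38%

9.38%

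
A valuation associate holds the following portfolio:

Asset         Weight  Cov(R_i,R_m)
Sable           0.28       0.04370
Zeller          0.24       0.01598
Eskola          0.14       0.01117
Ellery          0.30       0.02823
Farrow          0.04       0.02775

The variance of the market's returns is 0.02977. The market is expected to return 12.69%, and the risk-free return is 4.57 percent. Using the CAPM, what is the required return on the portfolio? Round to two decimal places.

11.99%

β_Sable = 0.04370 / 0.02977 = 1.4679
β_Zeller = 0.01598 / 0.02977 = 0.5368
β_Eskola = 0.01117 / 0.02977 = 0.3752
β_Ellery = 0.02823 / 0.02977 = 0.9483
β_Farrow = 0.02775 / 0.02977 = 0.9321
β_P = Σ w_i β_i = 0.28×1.4679 + 0.24×0.5368 + 0.14×0.3752 + 0.30×0.9483 + 0.04×0.9321 = 0.9141
MRP = 12.69% − 4.57% = 8.12%
E(R_P) = R_f + β_P × MRP = 4.57% + 0.9141 × 8.12% = 11.99%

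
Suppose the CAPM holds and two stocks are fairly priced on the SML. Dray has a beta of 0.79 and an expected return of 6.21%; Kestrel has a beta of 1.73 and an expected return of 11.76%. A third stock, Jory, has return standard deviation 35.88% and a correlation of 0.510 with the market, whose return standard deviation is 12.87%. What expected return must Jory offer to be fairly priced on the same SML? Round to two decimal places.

MRP = (11.76% − 6.21%) / (1.73 − 0.79) = 5.9043%
R_f = 6.21% − 0.79 × 5.9043% = 1.5456%
β_Jory = ρ·σ_i/σ_m = 0.510 × 35.88 / 12.87 = 1.4218
E(R_Jory) = R_f + β × MRP = 1.5456% + 1.4218 × 5.9043% = 9.94%

9.94%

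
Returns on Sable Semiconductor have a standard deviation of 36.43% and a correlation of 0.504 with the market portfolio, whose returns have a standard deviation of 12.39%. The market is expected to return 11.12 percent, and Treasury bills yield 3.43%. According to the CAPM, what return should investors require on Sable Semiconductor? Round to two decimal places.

14.83%

β = ρ × σ_i / σ_m = 0.504 × 36.43% / 12.39% = 1.4819
MRP = 11.12% − 3.43% = 7.69%
E(R) = 3.43% + 1.4819 × 7.69% = 14.83%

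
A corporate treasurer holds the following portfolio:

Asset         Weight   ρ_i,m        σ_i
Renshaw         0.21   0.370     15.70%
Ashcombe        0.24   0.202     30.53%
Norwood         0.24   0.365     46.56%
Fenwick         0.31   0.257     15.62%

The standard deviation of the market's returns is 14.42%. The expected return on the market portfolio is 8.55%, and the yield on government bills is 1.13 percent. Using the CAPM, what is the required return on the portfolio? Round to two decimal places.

5.26%

β_Renshaw = 0.370 × 15.70% / 14.42% = 0.4028
β_Ashcombe = 0.202 × 30.53% / 14.42% = 0.4277
β_Norwood = 0.365 × 46.56% / 14.42% = 1.1785
β_Fenwick = 0.257 × 15.62% / 14.42% = 0.2784
β_P = Σ w_i β_i = 0.21×0.4028 + 0.24×0.4277 + 0.24×1.1785 + 0.31×0.2784 = 0.5564
MRP = 8.55% − 1.13% = 7.42%
E(R_P) = R_f + β_P × MRP = 1.13% + 0.5564 × 7.42% = 5.26%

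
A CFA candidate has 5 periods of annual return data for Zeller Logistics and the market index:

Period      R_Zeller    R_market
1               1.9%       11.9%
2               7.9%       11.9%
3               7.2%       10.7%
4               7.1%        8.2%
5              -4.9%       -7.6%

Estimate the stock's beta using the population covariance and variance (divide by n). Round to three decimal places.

0.559

Mean R_i = (1.9 + 7.9 + 7.2 + 7.1 − 4.9) / 5 = 3.8400%
Mean R_m = (11.9 + 11.9 + 10.7 + 8.2 − 7.6) / 5 = 7.0200%
Σ(R_i − R̄_i)(R_m − R̄_m) = 154.3360  ⇒  Cov = 154.3360 / 5 = 30.8672
Σ(R_m − R̄_m)² = 276.3080  ⇒  Var(R_m) = 276.3080 / 5 = 55.2616
β = Cov / Var(R_m) = 30.8672 / 55.2616 = 0.5586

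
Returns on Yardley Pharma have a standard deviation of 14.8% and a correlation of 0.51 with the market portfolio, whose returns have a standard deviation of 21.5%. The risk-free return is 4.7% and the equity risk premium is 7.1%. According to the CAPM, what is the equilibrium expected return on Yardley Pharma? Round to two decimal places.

β = ρ × σ_i / σ_m = 0.51 × 14.8% / 21.5% = 0.3511
E(R) = 4.7% + 0.3511 × 7.1% = 7.19%

7.19%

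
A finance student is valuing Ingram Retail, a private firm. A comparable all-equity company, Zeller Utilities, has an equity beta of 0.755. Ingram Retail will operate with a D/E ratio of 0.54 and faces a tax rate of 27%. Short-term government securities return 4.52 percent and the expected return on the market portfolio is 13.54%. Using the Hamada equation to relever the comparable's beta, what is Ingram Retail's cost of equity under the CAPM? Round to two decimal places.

14.01%

β_L = β_U × [1 + (1 − t)(D/E)] = 0.755 × [1 + (1 − 0.27) × 0.54]
    = 0.755 × [1 + 0.73 × 0.54] = 0.755 × 1.3942 = 1.0526
MRP = 13.54% − 4.52% = 9.02%
E(R) = R_f + β_L × MRP = 4.52% + 1.0526 × 9.02% = 14.01%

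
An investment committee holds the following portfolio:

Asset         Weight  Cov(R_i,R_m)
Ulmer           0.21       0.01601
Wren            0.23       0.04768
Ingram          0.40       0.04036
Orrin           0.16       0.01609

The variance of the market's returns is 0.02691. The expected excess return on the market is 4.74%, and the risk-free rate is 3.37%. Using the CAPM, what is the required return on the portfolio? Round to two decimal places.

9.19%

β_Ulmer = 0.01601 / 0.02691 = 0.5949
β_Wren = 0.04768 / 0.02691 = 1.7718
β_Ingram = 0.04036 / 0.02691 = 1.4998
β_Orrin = 0.01609 / 0.02691 = 0.5979
β_P = Σ w_i β_i = 0.21×0.5949 + 0.23×1.7718 + 0.40×1.4998 + 0.16×0.5979 = 1.2280
E(R_P) = R_f + β_P × MRP = 3.37% + 1.2280 × 4.74% = 9.19%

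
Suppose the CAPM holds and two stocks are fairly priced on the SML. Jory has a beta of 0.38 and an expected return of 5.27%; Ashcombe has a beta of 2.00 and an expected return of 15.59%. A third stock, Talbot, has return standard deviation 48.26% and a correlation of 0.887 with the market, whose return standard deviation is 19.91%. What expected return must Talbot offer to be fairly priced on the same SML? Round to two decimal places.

16.55%

MRP = (15.59% − 5.27%) / (2.00 − 0.38) = 6.3704%
R_f = 5.27% − 0.38 × 6.3704% = 2.8492%
β_Talbot = ρ·σ_i/σ_m = 0.887 × 48.26 / 19.91 = 2.1500
E(R_Talbot) = R_f + β × MRP = 2.8492% + 2.1500 × 6.3704% = 16.55%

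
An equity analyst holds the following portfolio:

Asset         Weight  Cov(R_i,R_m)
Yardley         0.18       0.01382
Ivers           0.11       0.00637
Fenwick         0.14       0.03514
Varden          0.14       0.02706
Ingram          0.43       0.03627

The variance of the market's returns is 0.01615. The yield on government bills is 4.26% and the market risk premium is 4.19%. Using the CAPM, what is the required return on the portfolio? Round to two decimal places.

β_Yardley = 0.01382 / 0.01615 = 0.8557
β_Ivers = 0.00637 / 0.01615 = 0.3944
β_Fenwick = 0.03514 / 0.01615 = 2.1759
β_Varden = 0.02706 / 0.01615 = 1.6755
β_Ingram = 0.03627 / 0.01615 = 2.2458
β_P = Σ w_i β_i = 0.18×0.8557 + 0.11×0.3944 + 0.14×2.1759 + 0.14×1.6755 + 0.43×2.2458 = 1.7023
E(R_P) = R_f + β_P × MRP = 4.26% + 1.7023 × 4.19% = 11.39%

11.39%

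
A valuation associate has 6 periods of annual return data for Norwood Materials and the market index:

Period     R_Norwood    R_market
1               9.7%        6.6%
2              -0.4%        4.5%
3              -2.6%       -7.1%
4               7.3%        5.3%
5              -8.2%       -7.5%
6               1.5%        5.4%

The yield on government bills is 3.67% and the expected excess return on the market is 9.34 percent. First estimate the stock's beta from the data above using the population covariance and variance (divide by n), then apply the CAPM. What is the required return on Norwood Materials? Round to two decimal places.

11.35%

Mean R_i = (9.7 − 0.4 − 2.6 + 7.3 − 8.2 + 1.5) / 6 = 1.2167%
Mean R_m = (6.6 + 4.5 − 7.1 + 5.3 − 7.5 + 5.4) / 6 = 1.2000%
Σ(R_i − R̄_i)(R_m − R̄_m) = 180.2100  ⇒  Cov = 180.2100 / 6 = 30.0350
Σ(R_m − R̄_m)² = 219.0800  ⇒  Var(R_m) = 219.0800 / 6 = 36.5133
β = Cov / Var(R_m) = 30.0350 / 36.5133 = 0.8226
E(R) = R_f + β × MRP = 3.67% + 0.8226 × 9.34% = 11.35%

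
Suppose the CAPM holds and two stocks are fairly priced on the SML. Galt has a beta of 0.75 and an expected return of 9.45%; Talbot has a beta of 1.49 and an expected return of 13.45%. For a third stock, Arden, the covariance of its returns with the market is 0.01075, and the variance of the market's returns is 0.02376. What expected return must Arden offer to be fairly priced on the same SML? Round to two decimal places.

MRP = (13.45% − 9.45%) / (1.49 − 0.75) = 5.4054%
R_f = 9.45% − 0.75 × 5.4054% = 5.3960%
β_Arden = Cov / Var(R_m) = 0.01075 / 0.02376 = 0.4524
E(R_Arden) = R_f + β × MRP = 5.3960% + 0.4524 × 5.4054% = 7.84%

7.84%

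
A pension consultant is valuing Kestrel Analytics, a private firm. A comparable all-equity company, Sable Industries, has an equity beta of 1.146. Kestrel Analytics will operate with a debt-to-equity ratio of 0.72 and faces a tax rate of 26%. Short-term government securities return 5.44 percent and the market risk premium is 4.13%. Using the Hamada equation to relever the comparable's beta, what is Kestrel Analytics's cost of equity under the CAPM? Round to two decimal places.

β_L = β_U × [1 + (1 − t)(D/E)] = 1.146 × [1 + (1 − 0.26) × 0.72]
    = 1.146 × [1 + 0.74 × 0.72] = 1.146 × 1.5328 = 1.7566
E(R) = R_f + β_L × MRP = 5.44% + 1.7566 × 4.13% = 12.69%

12.69%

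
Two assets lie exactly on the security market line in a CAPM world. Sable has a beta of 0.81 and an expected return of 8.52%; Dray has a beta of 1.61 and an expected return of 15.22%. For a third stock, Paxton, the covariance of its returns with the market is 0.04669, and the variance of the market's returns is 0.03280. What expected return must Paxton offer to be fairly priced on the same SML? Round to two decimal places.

13.66%

MRP = (15.22% − 8.52%) / (1.61 − 0.81) = 8.3750%
R_f = 8.52% − 0.81 × 8.3750% = 1.7363%
β_Paxton = Cov / Var(R_m) = 0.04669 / 0.03280 = 1.4235
E(R_Paxton) = R_f + β × MRP = 1.7363% + 1.4235 × 8.3750% = 13.66%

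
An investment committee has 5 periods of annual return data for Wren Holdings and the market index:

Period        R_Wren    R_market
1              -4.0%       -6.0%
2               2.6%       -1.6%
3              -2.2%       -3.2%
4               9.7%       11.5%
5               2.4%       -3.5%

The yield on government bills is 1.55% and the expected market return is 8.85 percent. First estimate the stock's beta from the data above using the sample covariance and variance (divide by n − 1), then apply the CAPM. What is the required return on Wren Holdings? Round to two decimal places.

6.68%

Mean R_i = (-4.0 + 2.6 − 2.2 + 9.7 + 2.4) / 5 = 1.7000%
Mean R_m = (-6.0 − 1.6 − 3.2 + 11.5 − 3.5) / 5 = -0.5600%
Σ(R_i − R̄_i)(R_m − R̄_m) = 134.7900  ⇒  Cov = 134.7900 / 4 = 33.6975
Σ(R_m − R̄_m)² = 191.7320  ⇒  Var(R_m) = 191.7320 / 4 = 47.9330
β = Cov / Var(R_m) = 33.6975 / 47.9330 = 0.7030
MRP = 8.85% − 1.55% = 7.30%
E(R) = R_f + β × MRP = 1.55% + 0.7030 × 7.30% = 6.68%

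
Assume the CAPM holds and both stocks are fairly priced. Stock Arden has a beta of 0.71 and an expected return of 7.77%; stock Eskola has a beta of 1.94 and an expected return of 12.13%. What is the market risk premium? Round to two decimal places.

Both satisfy E(R) = R_f + β·MRP, so the slope of the SML is
MRP = (12.13% − 7.77%) / (1.94 − 0.71) = 4.36% / 1.23 = 3.5447%

3.54%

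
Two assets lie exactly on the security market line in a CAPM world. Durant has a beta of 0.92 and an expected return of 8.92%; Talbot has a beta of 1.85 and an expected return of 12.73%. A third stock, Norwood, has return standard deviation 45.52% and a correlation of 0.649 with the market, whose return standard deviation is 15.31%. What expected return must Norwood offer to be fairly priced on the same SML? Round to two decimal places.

13.06%

MRP = (12.73% − 8.92%) / (1.85 − 0.92) = 4.0968%
R_f = 8.92% − 0.92 × 4.0968% = 5.1509%
β_Norwood = ρ·σ_i/σ_m = 0.649 × 45.52 / 15.31 = 1.9296
E(R_Norwood) = R_f + β × MRP = 5.1509% + 1.9296 × 4.0968% = 13.06%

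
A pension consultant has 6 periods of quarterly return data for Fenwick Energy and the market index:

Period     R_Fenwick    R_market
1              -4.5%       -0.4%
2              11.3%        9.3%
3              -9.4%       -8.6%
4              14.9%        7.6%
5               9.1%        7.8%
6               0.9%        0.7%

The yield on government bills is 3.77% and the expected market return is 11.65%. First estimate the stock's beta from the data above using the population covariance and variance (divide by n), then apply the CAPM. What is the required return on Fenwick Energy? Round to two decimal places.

Mean R_i = (-4.5 + 11.3 − 9.4 + 14.9 + 9.1 + 0.9) / 6 = 3.7167%
Mean R_m = (-0.4 + 9.3 − 8.6 + 7.6 + 7.8 + 0.7) / 6 = 2.7333%
Σ(R_i − R̄_i)(R_m − R̄_m) = 311.6267  ⇒  Cov = 311.6267 / 6 = 51.9378
Σ(R_m − R̄_m)² = 234.8733  ⇒  Var(R_m) = 234.8733 / 6 = 39.1456
β = Cov / Var(R_m) = 51.9378 / 39.1456 = 1.3268
MRP = 11.65% − 3.77% = 7.88%
E(R) = R_f + β × MRP = 3.77% + 1.3268 × 7.88% = 14.23%

14.23%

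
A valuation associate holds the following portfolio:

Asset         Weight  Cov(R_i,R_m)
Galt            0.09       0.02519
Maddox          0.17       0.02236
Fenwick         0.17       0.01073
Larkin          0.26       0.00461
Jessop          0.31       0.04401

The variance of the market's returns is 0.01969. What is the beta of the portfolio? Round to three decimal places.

β_Galt = 0.02519 / 0.01969 = 1.2793
β_Maddox = 0.02236 / 0.01969 = 1.1356
β_Fenwick = 0.01073 / 0.01969 = 0.5449
β_Larkin = 0.00461 / 0.01969 = 0.2341
β_Jessop = 0.04401 / 0.01969 = 2.2351
β_P = Σ w_i β_i = 0.09×1.2793 + 0.17×1.1356 + 0.17×0.5449 + 0.26×0.2341 + 0.31×2.2351 = 1.1546

1.155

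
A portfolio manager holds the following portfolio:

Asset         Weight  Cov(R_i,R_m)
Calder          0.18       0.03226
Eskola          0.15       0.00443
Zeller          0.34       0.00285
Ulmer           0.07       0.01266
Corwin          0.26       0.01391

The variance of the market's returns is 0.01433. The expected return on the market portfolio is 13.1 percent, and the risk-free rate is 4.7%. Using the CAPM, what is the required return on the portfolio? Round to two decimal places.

11.70%

β_Calder = 0.03226 / 0.01433 = 2.2512
β_Eskola = 0.00443 / 0.01433 = 0.3091
β_Zeller = 0.00285 / 0.01433 = 0.1989
β_Ulmer = 0.01266 / 0.01433 = 0.8835
β_Corwin = 0.01391 / 0.01433 = 0.9707
β_P = Σ w_i β_i = 0.18×2.2512 + 0.15×0.3091 + 0.34×0.1989 + 0.07×0.8835 + 0.26×0.9707 = 0.8334
MRP = 13.1% − 4.7% = 8.40%
E(R_P) = R_f + β_P × MRP = 4.7% + 0.8334 × 8.4% = 11.70%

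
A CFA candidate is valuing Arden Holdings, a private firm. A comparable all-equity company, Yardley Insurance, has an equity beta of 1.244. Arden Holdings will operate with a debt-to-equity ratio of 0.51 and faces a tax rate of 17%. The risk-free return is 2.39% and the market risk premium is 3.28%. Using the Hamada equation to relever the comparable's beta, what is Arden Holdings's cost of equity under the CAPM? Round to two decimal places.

8.20%

β_L = β_U × [1 + (1 − t)(D/E)] = 1.244 × [1 + (1 − 0.17) × 0.51]
    = 1.244 × [1 + 0.83 × 0.51] = 1.244 × 1.4233 = 1.7706
E(R) = R_f + β_L × MRP = 2.39% + 1.7706 × 3.28% = 8.20%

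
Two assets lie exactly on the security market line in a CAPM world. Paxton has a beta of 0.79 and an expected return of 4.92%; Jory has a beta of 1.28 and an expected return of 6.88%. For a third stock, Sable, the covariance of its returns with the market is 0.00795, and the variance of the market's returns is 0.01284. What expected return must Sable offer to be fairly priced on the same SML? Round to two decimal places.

MRP = (6.88% − 4.92%) / (1.28 − 0.79) = 4.0000%
R_f = 4.92% − 0.79 × 4.0000% = 1.7600%
β_Sable = Cov / Var(R_m) = 0.00795 / 0.01284 = 0.6192
E(R_Sable) = R_f + β × MRP = 1.7600% + 0.6192 × 4.0000% = 4.24%

4.24%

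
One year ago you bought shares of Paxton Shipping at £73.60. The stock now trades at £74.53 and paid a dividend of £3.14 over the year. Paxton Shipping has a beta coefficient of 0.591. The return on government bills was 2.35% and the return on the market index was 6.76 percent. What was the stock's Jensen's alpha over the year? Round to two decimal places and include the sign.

+0.57%

Realised HPR = (P1 + D1 − P0) / P0 = (74.53 + 3.14 − 73.60) / 73.60 = 4.07 / 73.60 = 5.5299%
MRP = 6.76% − 2.35% = 4.41%
CAPM required = R_f + β·MRP = 2.35% + 0.591 × 4.41% = 4.95631%
α = realised − required = 5.5299% − 4.95631% = +0.57%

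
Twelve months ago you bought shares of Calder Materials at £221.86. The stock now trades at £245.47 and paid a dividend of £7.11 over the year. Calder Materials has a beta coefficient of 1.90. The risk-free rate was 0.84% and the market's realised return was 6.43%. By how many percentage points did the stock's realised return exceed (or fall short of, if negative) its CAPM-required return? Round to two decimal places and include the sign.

+2.39%

Realised HPR = (P1 + D1 − P0) / P0 = (245.47 + 7.11 − 221.86) / 221.86 = 30.72 / 221.86 = 13.8466%
MRP = 6.43% − 0.84% = 5.59%
CAPM required = R_f + β·MRP = 0.84% + 1.90 × 5.59% = 11.4610%
α = realised − required = 13.8466% − 11.4610% = +2.39%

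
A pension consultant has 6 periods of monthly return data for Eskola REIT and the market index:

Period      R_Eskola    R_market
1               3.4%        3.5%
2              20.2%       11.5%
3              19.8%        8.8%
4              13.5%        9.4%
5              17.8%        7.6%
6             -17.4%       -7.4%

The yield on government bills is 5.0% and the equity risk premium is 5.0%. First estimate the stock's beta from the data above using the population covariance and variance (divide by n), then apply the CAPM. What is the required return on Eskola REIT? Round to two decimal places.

15.35%

Mean R_i = (3.4 + 20.2 + 19.8 + 13.5 + 17.8 − 17.4) / 6 = 9.5500%
Mean R_m = (3.5 + 11.5 + 8.8 + 9.4 + 7.6 − 7.4) / 6 = 5.5667%
Σ(R_i − R̄_i)(R_m − R̄_m) = 490.4100  ⇒  Cov = 490.4100 / 6 = 81.7350
Σ(R_m − R̄_m)² = 236.8933  ⇒  Var(R_m) = 236.8933 / 6 = 39.4822
β = Cov / Var(R_m) = 81.7350 / 39.4822 = 2.0702
E(R) = R_f + β × MRP = 5.0% + 2.0702 × 5.0% = 15.35%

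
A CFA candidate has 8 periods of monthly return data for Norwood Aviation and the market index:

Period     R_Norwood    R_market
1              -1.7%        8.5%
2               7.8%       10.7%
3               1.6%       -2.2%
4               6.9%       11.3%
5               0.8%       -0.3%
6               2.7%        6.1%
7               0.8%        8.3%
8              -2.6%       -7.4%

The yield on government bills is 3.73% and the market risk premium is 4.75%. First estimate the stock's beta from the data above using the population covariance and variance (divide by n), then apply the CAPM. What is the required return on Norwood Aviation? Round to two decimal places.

5.39%

Mean R_i = (-1.7 + 7.8 + 1.6 + 6.9 + 0.8 + 2.7 + 0.8 − 2.6) / 8 = 2.0375%
Mean R_m = (8.5 + 10.7 − 2.2 + 11.3 − 0.3 + 6.1 + 8.3 − 7.4) / 8 = 4.3750%
Σ(R_i − R̄_i)(R_m − R̄_m) = 114.2575  ⇒  Cov = 114.2575 / 8 = 14.2822
Σ(R_m − R̄_m)² = 327.0950  ⇒  Var(R_m) = 327.0950 / 8 = 40.8869
β = Cov / Var(R_m) = 14.2822 / 40.8869 = 0.3493
E(R) = R_f + β × MRP = 3.73% + 0.3493 × 4.75% = 5.39%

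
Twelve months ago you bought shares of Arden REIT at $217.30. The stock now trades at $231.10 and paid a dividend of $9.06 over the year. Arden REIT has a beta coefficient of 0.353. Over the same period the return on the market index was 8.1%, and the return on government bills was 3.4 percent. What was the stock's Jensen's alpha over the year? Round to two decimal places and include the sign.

+5.46%

Realised HPR = (P1 + D1 − P0) / P0 = (231.10 + 9.06 − 217.30) / 217.30 = 22.86 / 217.30 = 10.5200%
MRP = 8.1% − 3.4% = 4.70%
CAPM required = R_f + β·MRP = 3.4% + 0.353 × 4.7% = 5.0591%
α = realised − required = 10.5200% − 5.0591% = +5.46%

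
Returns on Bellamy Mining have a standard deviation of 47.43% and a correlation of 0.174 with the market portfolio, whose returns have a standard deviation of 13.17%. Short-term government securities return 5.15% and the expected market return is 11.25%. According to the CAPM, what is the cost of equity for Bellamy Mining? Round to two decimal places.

8.97%

β = ρ × σ_i / σ_m = 0.174 × 47.43% / 13.17% = 0.6266
MRP = 11.25% − 5.15% = 6.10%
E(R) = 5.15% + 0.6266 × 6.10% = 8.97%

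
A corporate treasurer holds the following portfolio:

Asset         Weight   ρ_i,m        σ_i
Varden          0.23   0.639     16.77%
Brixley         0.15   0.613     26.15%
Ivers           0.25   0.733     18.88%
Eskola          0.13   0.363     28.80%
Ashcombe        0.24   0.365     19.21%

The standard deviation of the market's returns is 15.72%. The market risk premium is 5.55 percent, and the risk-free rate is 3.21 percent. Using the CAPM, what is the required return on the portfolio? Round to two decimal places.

β_Varden = 0.639 × 16.77% / 15.72% = 0.6817
β_Brixley = 0.613 × 26.15% / 15.72% = 1.0197
β_Ivers = 0.733 × 18.88% / 15.72% = 0.8803
β_Eskola = 0.363 × 28.80% / 15.72% = 0.6650
β_Ashcombe = 0.365 × 19.21% / 15.72% = 0.4460
β_P = Σ w_i β_i = 0.23×0.6817 + 0.15×1.0197 + 0.25×0.8803 + 0.13×0.6650 + 0.24×0.4460 = 0.7233
E(R_P) = R_f + β_P × MRP = 3.21% + 0.7233 × 5.55% = 7.22%

7.22%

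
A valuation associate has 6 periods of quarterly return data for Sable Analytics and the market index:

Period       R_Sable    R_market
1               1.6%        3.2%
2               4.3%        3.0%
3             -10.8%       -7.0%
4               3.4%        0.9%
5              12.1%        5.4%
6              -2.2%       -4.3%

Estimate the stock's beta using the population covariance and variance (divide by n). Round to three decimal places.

Mean R_i = (1.6 + 4.3 − 10.8 + 3.4 + 12.1 − 2.2) / 6 = 1.4000%
Mean R_m = (3.2 + 3.0 − 7.0 + 0.9 + 5.4 − 4.3) / 6 = 0.2000%
Σ(R_i − R̄_i)(R_m − R̄_m) = 169.8000  ⇒  Cov = 169.8000 / 6 = 28.3000
Σ(R_m − R̄_m)² = 116.4600  ⇒  Var(R_m) = 116.4600 / 6 = 19.4100
β = Cov / Var(R_m) = 28.3000 / 19.4100 = 1.4580

1.458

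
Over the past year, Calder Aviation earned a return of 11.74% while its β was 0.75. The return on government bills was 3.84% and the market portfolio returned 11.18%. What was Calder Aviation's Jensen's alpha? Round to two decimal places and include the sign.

Market excess return = 11.18% − 3.84% = 7.34%
CAPM benchmark = R_f + β(R_m − R_f) = 3.84% + 0.75 × 7.34% = 9.3450%
α = actual − benchmark = 11.74% − 9.3450% = +2.40%

+2.40%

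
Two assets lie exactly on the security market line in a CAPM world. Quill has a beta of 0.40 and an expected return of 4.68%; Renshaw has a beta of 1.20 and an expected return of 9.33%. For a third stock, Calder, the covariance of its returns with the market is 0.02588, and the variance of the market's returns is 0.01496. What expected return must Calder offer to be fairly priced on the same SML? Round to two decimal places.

12.41%

MRP = (9.33% − 4.68%) / (1.20 − 0.40) = 5.8125%
R_f = 4.68% − 0.40 × 5.8125% = 2.3550%
β_Calder = Cov / Var(R_m) = 0.02588 / 0.01496 = 1.7299
E(R_Calder) = R_f + β × MRP = 2.3550% + 1.7299 × 5.8125% = 12.41%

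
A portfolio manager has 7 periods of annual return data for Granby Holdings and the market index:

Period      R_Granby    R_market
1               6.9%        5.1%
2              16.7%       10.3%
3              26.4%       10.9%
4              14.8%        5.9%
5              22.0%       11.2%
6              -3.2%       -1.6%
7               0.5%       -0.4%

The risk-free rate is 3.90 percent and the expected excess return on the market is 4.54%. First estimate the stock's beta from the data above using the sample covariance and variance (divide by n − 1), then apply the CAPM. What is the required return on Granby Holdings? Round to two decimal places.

12.93%

Mean R_i = (6.9 + 16.7 + 26.4 + 14.8 + 22.0 − 3.2 + 0.5) / 7 = 12.0143%
Mean R_m = (5.1 + 10.3 + 10.9 + 5.9 + 11.2 − 1.6 − 0.4) / 7 = 5.9143%
Σ(R_i − R̄_i)(R_m − R̄_m) = 336.2086  ⇒  Cov = 336.2086 / 6 = 56.0348
Σ(R_m − R̄_m)² = 169.0286  ⇒  Var(R_m) = 169.0286 / 6 = 28.1714
β = Cov / Var(R_m) = 56.0348 / 28.1714 = 1.9891
E(R) = R_f + β × MRP = 3.90% + 1.9891 × 4.54% = 12.93%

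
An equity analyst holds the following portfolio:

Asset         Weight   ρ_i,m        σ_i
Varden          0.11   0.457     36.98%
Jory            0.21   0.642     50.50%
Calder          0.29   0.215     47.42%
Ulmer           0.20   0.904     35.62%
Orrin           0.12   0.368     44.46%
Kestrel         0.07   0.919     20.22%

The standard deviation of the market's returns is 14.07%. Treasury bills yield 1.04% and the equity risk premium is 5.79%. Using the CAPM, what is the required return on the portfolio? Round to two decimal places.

9.82%

β_Varden = 0.457 × 36.98% / 14.07% = 1.2011
β_Jory = 0.642 × 50.50% / 14.07% = 2.3043
β_Calder = 0.215 × 47.42% / 14.07% = 0.7246
β_Ulmer = 0.904 × 35.62% / 14.07% = 2.2886
β_Orrin = 0.368 × 44.46% / 14.07% = 1.1628
β_Kestrel = 0.919 × 20.22% / 14.07% = 1.3207
β_P = Σ w_i β_i = 0.11×1.2011 + 0.21×2.3043 + 0.29×0.7246 + 0.20×2.2886 + 0.12×1.1628 + 0.07×1.3207 = 1.5159
E(R_P) = R_f + β_P × MRP = 1.04% + 1.5159 × 5.79% = 9.82%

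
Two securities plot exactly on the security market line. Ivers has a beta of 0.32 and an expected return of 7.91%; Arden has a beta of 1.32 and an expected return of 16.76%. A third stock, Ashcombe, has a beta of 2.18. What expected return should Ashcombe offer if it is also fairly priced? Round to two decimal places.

24.37%

MRP (SML slope) = (16.76% − 7.91%) / (1.32 − 0.32) = 8.85% / 1.00 = 8.8500%
R_f (intercept) = 7.91% − 0.32 × 8.8500% = 5.0780%
E(R_Ashcombe) = R_f + β × MRP = 5.0780% + 2.18 × 8.8500% = 24.37%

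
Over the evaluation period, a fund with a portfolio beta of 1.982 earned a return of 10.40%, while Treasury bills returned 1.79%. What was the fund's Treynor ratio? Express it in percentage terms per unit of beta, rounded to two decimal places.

4.34%

Treynor = (R_P − R_f) / β_P = (10.40% − 1.79%) / 1.9820 = 8.61% / 1.9820 = 4.34%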